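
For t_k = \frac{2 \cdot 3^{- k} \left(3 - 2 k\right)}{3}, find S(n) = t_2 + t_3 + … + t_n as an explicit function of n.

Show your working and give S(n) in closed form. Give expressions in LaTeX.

S(n) = - \frac{2}{9} + \frac{2 \cdot 3^{- n} n}{3}

t_(k+1)/t_k = (2*k - 1)/(3*(2*k - 3)).
Normal form (A,B,C) = (1/3, 1, k - 3/2).
Solve (1/3)·f(k+1) − (1)·f(k) = k - 3/2.
From deg A=0, deg B=0, deg C=1: d=1.
A polynomial solution: f(k) = -3*(k - 1)/2.
Certificate R = B(k−1)f/C = -3*(k - 1)/(2*k - 3) gives s_k = 2*(k - 1)/3**k.
Δs = 2*(3 - 2*k)/(3*3**k), as required.
Σ_(k=2)^n t_k = s_(n+1) − s_(2) = (2*3**(-n - 1)*n) − (2/9), i.e. -2/9 + 2*n/(3*3**n).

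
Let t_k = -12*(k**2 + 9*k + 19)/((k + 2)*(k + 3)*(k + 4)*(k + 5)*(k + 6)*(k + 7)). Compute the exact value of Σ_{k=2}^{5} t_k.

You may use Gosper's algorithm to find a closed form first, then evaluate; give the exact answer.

Σ = -1/60

r(k) = (k + 2)*(9*k + (k + 1)**2 + 28)/((k + 8)*(k**2 + 9*k + 19)) after simplifying.
Take A(k)=k + 2, B(k)=k + 8, C(k)=k**2 + 9*k + 19.
Need (k + 2)·f(k+1) − (k + 7)·f(k) = k**2 + 9*k + 19.
Degrees (1,1,2) ⇒ d ≤ 5.
A polynomial solution: f(k) = k*(k + 3)*(k + 5)*(k**2 + 12*k + 44)/144.
Certificate R = B(k−1)f/C = k*(k + 3)*(k + 5)*(k + 7)*(k**2 + 12*k + 44)/(144*(k**2 + 9*k + 19)) gives s_k = k*(-k**2 - 12*k - 44)/(12*(k**3 + 12*k**2 + 44*k + 48)).
Verify: 12*(-k**2 - 9*k - 19)/(k**6 + 27*k**5 + 295*k**4 + 1665*k**3 + 5104*k**2 + 8028*k + 5040) matches t_k.
Telescoping: Σ = s_(6) − s_(2) = -19/240 − (-1/16) = -1/60.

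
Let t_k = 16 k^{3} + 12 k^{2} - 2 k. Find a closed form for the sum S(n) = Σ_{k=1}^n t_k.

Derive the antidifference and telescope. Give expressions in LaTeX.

S(n) = n \left(4 n^{3} + 12 n^{2} + 9 n + 1\right)

Step 1: r(k) = (8*k**3 + 30*k**2 + 35*k + 13)/(k*(8*k**2 + 6*k - 1)).
Normal form (A,B,C) = (1, 1, k**3 + 3*k**2/4 - k/8).
Set up (1)·f(k+1) − (1)·f(k) − (k**3 + 3*k**2/4 - k/8) = 0.
d = 4 from the (0,0,3) case.
Solving with deg f ≤ 4: f(k) = k*(k - 1)*(4*k**2 - 3)/16.
Certificate R = B(k−1)f/C = (k - 1)*(4*k**2 - 3)/(2*(8*k**2 + 6*k - 1)) gives s_k = k*(4*k**3 - 4*k**2 - 3*k + 3).
Check: Δs_k = 2*k*(8*k**2 + 6*k - 1). ✓
Evaluate: s_(n+1) = n*(4*n**3 + 12*n**2 + 9*n + 1); subtract s_(1) = 0 ⇒ S(n) = n*(4*n**3 + 12*n**2 + 9*n + 1).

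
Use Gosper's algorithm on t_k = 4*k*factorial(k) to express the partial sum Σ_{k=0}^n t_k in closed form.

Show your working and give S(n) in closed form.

Ratio r(k) = (k + 1)**2/k.
Normal form (A,B,C) = (k + 1, 1, k).
Key eq: (k + 1)·f(k+1) = (1)·f(k) + (k).
Degrees (1,0,1) ⇒ d ≤ 0.
Match coefficients ⇒ f(k) = 1.
Get s_k = R·t_k = 4*factorial(k) with R(k) = B(k−1)f(k)/C(k) = 1/k.
s_(k+1) − s_k = 4*k*factorial(k) = t_k.
s_(n+1) = 4*factorial(n + 1) and s_(0) = 4, so S(n) = 4*factorial(n + 1) - 4.

S(n) = 4*factorial(n + 1) - 4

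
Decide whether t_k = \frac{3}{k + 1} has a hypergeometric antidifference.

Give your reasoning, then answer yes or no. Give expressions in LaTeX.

The ratio is (k + 1)/(k + 2).
Take A(k)=k + 1, B(k)=k + 2, C(k)=1.
Need (k + 1)·f(k+1) − (k + 1)·f(k) = 1.
Degrees (1,1,0) ⇒ d ≤ 0.
Write f(k) = c0. Then LHS − RHS = -1, requiring -1 = 0: contradictory. No certificate.

No — the linear system for f has no solution.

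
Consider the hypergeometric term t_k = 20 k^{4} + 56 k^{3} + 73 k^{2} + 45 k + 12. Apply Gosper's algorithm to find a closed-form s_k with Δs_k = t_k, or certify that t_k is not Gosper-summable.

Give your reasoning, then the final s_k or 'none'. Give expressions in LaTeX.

Compute t_(k+1)/t_k: get (20*k**4 + 136*k**3 + 361*k**2 + 439*k + 206)/(20*k**4 + 56*k**3 + 73*k**2 + 45*k + 12).
Take A(k)=1, B(k)=1, C(k)=k**4 + 14*k**3/5 + 73*k**2/20 + 9*k/4 + 3/5.
Set up (1)·f(k+1) − (1)·f(k) − (k**4 + 14*k**3/5 + 73*k**2/20 + 9*k/4 + 3/5) = 0.
Degrees (0,0,4) ⇒ d ≤ 5.
Match coefficients ⇒ f(k) = k*(4*k**4 + 4*k**3 + 3*k**2 + 1)/20.
R(k) = B(k−1)·f(k)/C(k) = k*(4*k**4 + 4*k**3 + 3*k**2 + 1)/(20*k**4 + 56*k**3 + 73*k**2 + 45*k + 12); s_k = R·t_k = 4*k**5 + 4*k**4 + 3*k**3 + k.
Δs = 20*k**4 + 56*k**3 + 73*k**2 + 45*k + 12, as required.

s_k = 4 k^{5} + 4 k^{4} + 3 k^{3} + k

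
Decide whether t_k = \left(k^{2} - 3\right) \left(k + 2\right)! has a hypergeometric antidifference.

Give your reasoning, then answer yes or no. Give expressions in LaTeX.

Ratio r(k) = (k + 3)*((k + 1)**2 - 3)/(k**2 - 3).
So A=k + 3 and B=1, with C=k**2 - 3.
Key eq: (k + 3)·f(k+1) = (1)·f(k) + (k**2 - 3).
From deg A=1, deg B=0, deg C=2: d=1.
Solving with deg f ≤ 1: f(k) = k - 3.
Then R = B(k−1)f/C = (k - 3)/(k**2 - 3), so s_k = R(k)·t_k = (k - 3)*factorial(k + 2).
Verify: (k**2 - 3)*factorial(k + 2) matches t_k.

Yes. s_k = \left(k - 3\right) \left(k + 2\right)!.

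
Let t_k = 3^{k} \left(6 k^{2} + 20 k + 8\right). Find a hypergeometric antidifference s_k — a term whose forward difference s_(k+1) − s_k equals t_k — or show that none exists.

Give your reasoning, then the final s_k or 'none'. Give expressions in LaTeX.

t_(k+1)/t_k = 3*(3*k**2 + 16*k + 17)/(3*k**2 + 10*k + 4).
Normal form (A,B,C) = (3, 1, k**2 + 10*k/3 + 4/3).
Key eq: (3)·f(k+1) = (1)·f(k) + (k**2 + 10*k/3 + 4/3).
Degrees (0,0,2) ⇒ d ≤ 2.
Coefficient equations give f(k) = (k + 1)*(3*k - 2)/6.
So s_k = (B(k−1)f/C)·t_k = ((k + 1)*(3*k - 2)/(2*(3*k**2 + 10*k + 4)))·t_k = 3**k*(3*k**2 + k - 2).
Check: Δs_k = 3**k*(6*k**2 + 20*k + 8). ✓

s_k = 3^{k} \left(3 k^{2} + k - 2\right)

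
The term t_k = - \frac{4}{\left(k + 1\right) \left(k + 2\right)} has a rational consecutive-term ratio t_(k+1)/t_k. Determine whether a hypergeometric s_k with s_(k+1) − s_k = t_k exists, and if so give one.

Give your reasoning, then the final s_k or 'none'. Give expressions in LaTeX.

r(k) = (k + 1)/(k + 3) after simplifying.
Gosper form: A/B · C(k+1)/C(k) with A=k + 1, B=k + 3, C=1.
Key eq: (k + 1)·f(k+1) = (k + 2)·f(k) + (1).
Bound: deg f ≤ 1.
Coefficient equations give f(k) = k.
Then R = B(k−1)f/C = k*(k + 2), so s_k = R(k)·t_k = -4*k/(k + 1).
Check: Δs_k = -4/(k**2 + 3*k + 2). ✓

s_k = - \frac{4 k}{k + 1}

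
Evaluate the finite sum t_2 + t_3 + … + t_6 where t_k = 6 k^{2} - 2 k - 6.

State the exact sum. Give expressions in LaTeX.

t_(k+1)/t_k = (k - 3*(k + 1)**2 + 4)/(-3*k**2 + k + 3).
Take A(k)=1, B(k)=1, C(k)=k**2 - k/3 - 1.
f must satisfy (1)·f(k+1) − (1)·f(k) = k**2 - k/3 - 1.
From deg A=0, deg B=0, deg C=2: d=3.
A polynomial solution: f(k) = k*(k**2 - 2*k - 2)/3.
Certificate R = B(k−1)f/C = k*(k**2 - 2*k - 2)/(3*k**2 - k - 3) gives s_k = 2*k*(k**2 - 2*k - 2).
Δs = 6*k**2 - 2*k - 6, as required.
Sum = s_(7) − s_(2); s_(7) = 462, s_(2) = -8 ⇒ 470.

Σ = 470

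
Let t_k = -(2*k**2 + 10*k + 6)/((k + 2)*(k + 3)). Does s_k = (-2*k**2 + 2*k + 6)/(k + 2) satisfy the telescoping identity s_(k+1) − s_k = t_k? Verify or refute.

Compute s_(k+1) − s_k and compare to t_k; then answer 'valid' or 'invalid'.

valid (s_(k+1) − s_k reduces to t_k)

s_(k+1) = 2*(-k**2 - k + 3)/(k + 3)
s_(k+1) − s_k = 2*(-k**2 - 5*k - 3)/(k**2 + 5*k + 6)
(s_(k+1) − s_k) − t_k = 0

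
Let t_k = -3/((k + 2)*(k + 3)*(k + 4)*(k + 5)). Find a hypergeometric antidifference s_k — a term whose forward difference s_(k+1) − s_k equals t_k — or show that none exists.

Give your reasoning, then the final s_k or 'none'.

t_(k+1)/t_k = (k + 2)/(k + 6).
So A=k + 2 and B=k + 6, with C=1.
f must satisfy (k + 2)·f(k+1) − (k + 5)·f(k) = 1.
d = 3 from the (1,1,0) case.
Coefficient equations give f(k) = k*(k**2 + 9*k + 26)/72.
Get s_k = R·t_k = k*(-k**2 - 9*k - 26)/(24*(k + 2)*(k + 3)*(k + 4)) with R(k) = B(k−1)f(k)/C(k) = k*(k + 5)*(k**2 + 9*k + 26)/72.
Check: Δs_k = -3/(k**4 + 14*k**3 + 71*k**2 + 154*k + 120). ✓

s_k = k*(-k**2 - 9*k - 26)/(24*(k + 2)*(k + 3)*(k + 4))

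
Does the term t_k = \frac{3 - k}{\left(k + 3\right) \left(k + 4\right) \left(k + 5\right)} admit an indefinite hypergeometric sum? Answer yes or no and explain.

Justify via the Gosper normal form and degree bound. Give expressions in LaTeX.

t_(k+1)/t_k = (k - 2)*(k + 3)/((k - 3)*(k + 6)).
Take A(k)=k + 3, B(k)=k + 6, C(k)=k - 3.
Set up (k + 3)·f(k+1) − (k + 5)·f(k) − (k - 3) = 0.
Bound: deg f ≤ 2.
Solve for f: f(k) = -k (degree 1 ≤ 2).
Get s_k = R·t_k = k/((k + 3)*(k + 4)) with R(k) = B(k−1)f(k)/C(k) = -k*(k + 5)/(k - 3).
s_(k+1) − s_k = (3 - k)/(k**3 + 12*k**2 + 47*k + 60) = t_k.

Yes. s_k = \frac{k}{\left(k + 3\right) \left(k + 4\right)}.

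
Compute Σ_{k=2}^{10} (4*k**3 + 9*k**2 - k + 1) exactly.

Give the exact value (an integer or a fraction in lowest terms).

Ratio r(k) = (-k + 4*(k + 1)**3 + 9*(k + 1)**2)/(4*k**3 + 9*k**2 - k + 1).
Normal form (A,B,C) = (1, 1, k**3 + 9*k**2/4 - k/4 + 1/4).
f must satisfy (1)·f(k+1) − (1)·f(k) = k**3 + 9*k**2/4 - k/4 + 1/4.
deg f ≤ 4 (via 0,0,3).
A polynomial solution: f(k) = k*(k**3 + k**2 - 4*k + 3)/4.
Get s_k = R·t_k = k*(k**3 + k**2 - 4*k + 3) with R(k) = B(k−1)f(k)/C(k) = k*(k**3 + k**2 - 4*k + 3)/(4*k**3 + 9*k**2 - k + 1).
Check: Δs_k = 4*k**3 + 9*k**2 - k + 1. ✓
Sum = s_(11) − s_(2); s_(11) = 15521, s_(2) = 14 ⇒ 15507.

Σ = 15507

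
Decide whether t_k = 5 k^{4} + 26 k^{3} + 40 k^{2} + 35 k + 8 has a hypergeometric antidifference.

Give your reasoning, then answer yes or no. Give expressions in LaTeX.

The ratio is (5*k**4 + 46*k**3 + 148*k**2 + 213*k + 114)/(5*k**4 + 26*k**3 + 40*k**2 + 35*k + 8).
Normal form (A,B,C) = (1, 1, k**4 + 26*k**3/5 + 8*k**2 + 7*k + 8/5).
f must satisfy (1)·f(k+1) − (1)·f(k) = k**4 + 26*k**3/5 + 8*k**2 + 7*k + 8/5.
From deg A=0, deg B=0, deg C=4: d=5.
A polynomial solution: f(k) = k*(k**4 + 4*k**3 + 2*k**2 + 4*k - 3)/5.
R(k) = B(k−1)·f(k)/C(k) = k*(k**4 + 4*k**3 + 2*k**2 + 4*k - 3)/(5*k**4 + 26*k**3 + 40*k**2 + 35*k + 8); s_k = R·t_k = k*(k**4 + 4*k**3 + 2*k**2 + 4*k - 3).
Verify: 5*k**4 + 26*k**3 + 40*k**2 + 35*k + 8 matches t_k.

Yes. s_k = k \left(k^{4} + 4 k^{3} + 2 k^{2} + 4 k - 3\right).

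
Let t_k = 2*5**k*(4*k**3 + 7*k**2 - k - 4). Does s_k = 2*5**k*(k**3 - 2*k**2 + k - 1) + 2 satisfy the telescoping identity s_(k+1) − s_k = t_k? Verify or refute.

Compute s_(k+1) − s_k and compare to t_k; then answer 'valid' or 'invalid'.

s_(k+1) = 2*5**(k + 1)*(k + (k + 1)**3 - 2*(k + 1)**2) + 2
s_(k+1) − s_k = 2*5**k*(4*k**3 + 7*k**2 - k - 4)
(s_(k+1) − s_k) − t_k = 0

valid; difference matches t_k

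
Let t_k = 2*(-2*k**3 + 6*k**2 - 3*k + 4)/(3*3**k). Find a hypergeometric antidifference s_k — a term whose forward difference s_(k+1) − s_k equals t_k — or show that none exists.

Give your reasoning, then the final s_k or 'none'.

s_k = (2*k**3 - 3*k**2 + 3*k - 3)/3**k

t_(k+1)/t_k = (2*k**3 - 3*k - 5)/(3*(2*k**3 - 6*k**2 + 3*k - 4)).
A = 1/3, B = 1, C = k**3 - 3*k**2 + 3*k/2 - 2.
Solve (1/3)·f(k+1) − (1)·f(k) = k**3 - 3*k**2 + 3*k/2 - 2.
From deg A=0, deg B=0, deg C=3: d=3.
Solve for f: f(k) = -3*(2*k**3 - 3*k**2 + 3*k - 3)/4 (degree 3 ≤ 3).
R(k) = B(k−1)·f(k)/C(k) = -3*(2*k**3 - 3*k**2 + 3*k - 3)/(2*(2*k**3 - 6*k**2 + 3*k - 4)); s_k = R·t_k = (2*k**3 - 3*k**2 + 3*k - 3)/3**k.
s_(k+1) − s_k = 2*(-2*k**3 + 6*k**2 - 3*k + 4)/(3*3**k) = t_k.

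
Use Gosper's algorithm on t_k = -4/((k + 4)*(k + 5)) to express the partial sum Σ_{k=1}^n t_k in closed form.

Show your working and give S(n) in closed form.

S(n) = -4*n/(5*n + 25)

r(k) = (k + 4)/(k + 6) after simplifying.
A = k + 4, B = k + 6, C = 1.
Need (k + 4)·f(k+1) − (k + 5)·f(k) = 1.
d = 1 from the (1,1,0) case.
Coefficient equations give f(k) = k/4.
R(k) = B(k−1)·f(k)/C(k) = k*(k + 5)/4; s_k = R·t_k = -k/(k + 4).
Check: Δs_k = -4/(k**2 + 9*k + 20). ✓
Σ_(k=1)^n t_k = s_(n+1) − s_(1) = ((-n - 1)/(n + 5)) − (-1/5), i.e. -4*n/(5*n + 25).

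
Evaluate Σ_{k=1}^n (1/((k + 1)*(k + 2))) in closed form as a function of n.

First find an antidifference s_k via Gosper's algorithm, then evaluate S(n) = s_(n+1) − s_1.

S(n) = n/(2*(n + 2))

t_(k+1)/t_k = (k + 1)/(k + 3).
Normal form (A,B,C) = (k + 1, k + 3, 1).
Key eq: (k + 1)·f(k+1) = (k + 2)·f(k) + (1).
From deg A=1, deg B=1, deg C=0: d=1.
Solving with deg f ≤ 1: f(k) = k.
R(k) = B(k−1)·f(k)/C(k) = k*(k + 2); s_k = R·t_k = k/(k + 1).
Δs = 1/(k**2 + 3*k + 2), as required.
s_(n+1) = (n + 1)/(n + 2) and s_(1) = 1/2, so S(n) = n/(2*(n + 2)).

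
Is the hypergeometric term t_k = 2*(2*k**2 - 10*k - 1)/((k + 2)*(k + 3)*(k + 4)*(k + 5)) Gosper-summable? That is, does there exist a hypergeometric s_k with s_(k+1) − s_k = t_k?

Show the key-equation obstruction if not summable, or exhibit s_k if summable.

The ratio is (k + 2)*(10*k - 2*(k + 1)**2 + 11)/((k + 6)*(-2*k**2 + 10*k + 1)).
So A=k + 2 and B=k + 6, with C=k**2 - 5*k - 1/2.
Key eq: (k + 2)·f(k+1) = (k + 5)·f(k) + (k**2 - 5*k - 1/2).
Degrees (1,1,2) ⇒ d ≤ 3.
Solve for f: f(k) = k*(k**2 - 39*k + 26)/48 (degree 3 ≤ 3).
Then R = B(k−1)f/C = k*(k + 5)*(k**2 - 39*k + 26)/(24*(2*k**2 - 10*k - 1)), so s_k = R(k)·t_k = k*(k**2 - 39*k + 26)/(12*(k + 2)*(k + 3)*(k + 4)).
Verify: 2*(2*k**2 - 10*k - 1)/(k**4 + 14*k**3 + 71*k**2 + 154*k + 120) matches t_k.

Yes. s_k = k*(k**2 - 39*k + 26)/(12*(k + 2)*(k + 3)*(k + 4)).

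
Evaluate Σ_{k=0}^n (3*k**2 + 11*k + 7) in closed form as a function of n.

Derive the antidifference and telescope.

S(n) = n**3 + 7*n**2 + 13*n + 7

Ratio r(k) = (3*k**2 + 17*k + 21)/(3*k**2 + 11*k + 7).
Take A(k)=1, B(k)=1, C(k)=k**2 + 11*k/3 + 7/3.
f must satisfy (1)·f(k+1) − (1)·f(k) = k**2 + 11*k/3 + 7/3.
From deg A=0, deg B=0, deg C=2: d=3.
Solve for f: f(k) = k*(k**2 + 4*k + 2)/3 (degree 3 ≤ 3).
Get s_k = R·t_k = k*(k**2 + 4*k + 2) with R(k) = B(k−1)f(k)/C(k) = k*(k**2 + 4*k + 2)/(3*k**2 + 11*k + 7).
Verify: 3*k**2 + 11*k + 7 matches t_k.
Telescope: S(n) = s_(n+1) − s_(0) = n**3 + 7*n**2 + 13*n + 7 − (0) = n**3 + 7*n**2 + 13*n + 7.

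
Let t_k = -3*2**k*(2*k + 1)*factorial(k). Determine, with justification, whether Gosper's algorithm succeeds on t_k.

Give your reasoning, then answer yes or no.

Compute t_(k+1)/t_k: get 2*(k + 1)*(2*k + 3)/(2*k + 1).
Normal form (A,B,C) = (2*k + 2, 1, k + 1/2).
f must satisfy (2*k + 2)·f(k+1) − (1)·f(k) = k + 1/2.
d = 0 from the (1,0,1) case.
Coefficient equations give f(k) = 1/2.
R(k) = B(k−1)·f(k)/C(k) = 1/(2*k + 1); s_k = R·t_k = -3*2**k*factorial(k).
Verify: -3*2**k*(2*k + 1)*factorial(k) matches t_k.

Yes. s_k = -3*2**k*factorial(k).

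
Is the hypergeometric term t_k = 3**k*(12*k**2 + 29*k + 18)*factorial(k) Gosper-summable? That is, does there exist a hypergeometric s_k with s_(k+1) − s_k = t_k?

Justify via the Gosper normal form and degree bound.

Yes. s_k = 3**k*(4*k + 3)*factorial(k).

Step 1: r(k) = 3*(12*k**3 + 65*k**2 + 112*k + 59)/(12*k**2 + 29*k + 18).
Factor: A=3*k + 3; B=1; C=k**2 + 29*k/12 + 3/2.
Solve (3*k + 3)·f(k+1) − (1)·f(k) = k**2 + 29*k/12 + 3/2.
d = 1 from the (1,0,2) case.
A polynomial solution: f(k) = (4*k + 3)/12.
Certificate R = B(k−1)f/C = (4*k + 3)/(12*k**2 + 29*k + 18) gives s_k = 3**k*(4*k + 3)*factorial(k).
Verify: 3**k*(12*k**2 + 29*k + 18)*factorial(k) matches t_k.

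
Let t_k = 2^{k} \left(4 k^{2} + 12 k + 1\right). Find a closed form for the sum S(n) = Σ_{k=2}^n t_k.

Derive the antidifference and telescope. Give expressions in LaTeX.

r(k) = 2*(4*k**2 + 20*k + 17)/(4*k**2 + 12*k + 1) after simplifying.
Gosper form: A/B · C(k+1)/C(k) with A=2, B=1, C=k**2 + 3*k + 1/4.
Need (2)·f(k+1) − (1)·f(k) = k**2 + 3*k + 1/4.
Bound: deg f ≤ 2.
Solving with deg f ≤ 2: f(k) = (2*k - 1)**2/4.
R(k) = B(k−1)·f(k)/C(k) = (2*k - 1)**2/(4*k**2 + 12*k + 1); s_k = R·t_k = 2**k*(4*k**2 - 4*k + 1).
Verify: 2**k*(4*k**2 + 12*k + 1) matches t_k.
Telescope: S(n) = s_(n+1) − s_(2) = 2**(n + 1)*(4*n**2 + 4*n + 1) − (36) = 8*2**n*n**2 + 8*2**n*n + 2*2**n - 36.

S(n) = 8 \cdot 2^{n} n^{2} + 8 \cdot 2^{n} n + 2 \cdot 2^{n} - 36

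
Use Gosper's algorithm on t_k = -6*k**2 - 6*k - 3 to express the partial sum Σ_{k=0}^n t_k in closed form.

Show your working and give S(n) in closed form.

r(k) = (2*k**2 + 6*k + 5)/(2*k**2 + 2*k + 1) after simplifying.
Normal form (A,B,C) = (1, 1, k**2 + k + 1/2).
Key eq: (1)·f(k+1) = (1)·f(k) + (k**2 + k + 1/2).
Bound: deg f ≤ 3.
Coefficient equations give f(k) = k*(2*k**2 + 1)/6.
Then R = B(k−1)f/C = k*(2*k**2 + 1)/(3*(2*k**2 + 2*k + 1)), so s_k = R(k)·t_k = -2*k**3 - k.
Verify: -6*k**2 - 6*k - 3 matches t_k.
Evaluate: s_(n+1) = -2*n**3 - 6*n**2 - 7*n - 3; subtract s_(0) = 0 ⇒ S(n) = -2*n**3 - 6*n**2 - 7*n - 3.

S(n) = -2*n**3 - 6*n**2 - 7*n - 3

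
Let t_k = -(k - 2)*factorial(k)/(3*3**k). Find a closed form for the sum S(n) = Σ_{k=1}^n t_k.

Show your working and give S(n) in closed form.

r(k) = (k**2 - 1)/(3*(k - 2)) after simplifying.
Take A(k)=k/3 + 1/3, B(k)=1, C(k)=k - 2.
f must satisfy (k/3 + 1/3)·f(k+1) − (1)·f(k) = k - 2.
Degrees (1,0,1) ⇒ d ≤ 0.
Match coefficients ⇒ f(k) = 3.
Get s_k = R·t_k = -factorial(k)/3**k with R(k) = B(k−1)f(k)/C(k) = 3/(k - 2).
Verify: -(k - 2)*factorial(k)/(3*3**k) matches t_k.
Σ_(k=1)^n t_k = s_(n+1) − s_(1) = (-3**(-n - 1)*factorial(n + 1)) − (-1/3), i.e. 3**(-n - 1)*(3**n - n*factorial(n) - factorial(n)).

S(n) = 3**(-n - 1)*(3**n - n*factorial(n) - factorial(n))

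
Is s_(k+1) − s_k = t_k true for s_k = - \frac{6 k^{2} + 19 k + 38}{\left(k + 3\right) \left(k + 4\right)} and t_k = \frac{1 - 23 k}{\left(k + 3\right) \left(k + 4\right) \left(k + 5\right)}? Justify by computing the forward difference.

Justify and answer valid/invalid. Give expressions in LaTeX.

s_(k+1) = (-19*k - 6*(k + 1)**2 - 57)/((k + 4)*(k + 5))
s_(k+1) − s_k = (1 - 23*k)/(k**3 + 12*k**2 + 47*k + 60)
(s_(k+1) − s_k) − t_k = 0

Valid — Δs_k = t_k.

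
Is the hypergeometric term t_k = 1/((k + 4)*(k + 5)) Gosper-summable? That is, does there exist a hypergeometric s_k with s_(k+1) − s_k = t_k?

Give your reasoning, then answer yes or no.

Step 1: r(k) = (k + 4)/(k + 6).
Take A(k)=k + 4, B(k)=k + 6, C(k)=1.
Solve (k + 4)·f(k+1) − (k + 5)·f(k) = 1.
deg f ≤ 1 (via 1,1,0).
Solving with deg f ≤ 1: f(k) = k/4.
So s_k = (B(k−1)f/C)·t_k = (k*(k + 5)/4)·t_k = k/(4*(k + 4)).
Δs = 1/(k**2 + 9*k + 20), as required.

Yes. s_k = k/(4*(k + 4)).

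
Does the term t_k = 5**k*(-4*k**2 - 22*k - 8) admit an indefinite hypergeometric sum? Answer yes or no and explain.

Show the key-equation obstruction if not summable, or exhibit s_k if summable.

Yes. s_k = 5**k*(-k**2 - 3*k + 3).

Step 1: r(k) = 5*(2*k**2 + 15*k + 17)/(2*k**2 + 11*k + 4).
Normal form (A,B,C) = (5, 1, k**2 + 11*k/2 + 2).
Key eq: (5)·f(k+1) = (1)·f(k) + (k**2 + 11*k/2 + 2).
d = 2 from the (0,0,2) case.
Solving with deg f ≤ 2: f(k) = (k**2 + 3*k - 3)/4.
Certificate R = B(k−1)f/C = (k**2 + 3*k - 3)/(2*(2*k**2 + 11*k + 4)) gives s_k = 5**k*(-k**2 - 3*k + 3).
Verify: 5**k*(-4*k**2 - 22*k - 8) matches t_k.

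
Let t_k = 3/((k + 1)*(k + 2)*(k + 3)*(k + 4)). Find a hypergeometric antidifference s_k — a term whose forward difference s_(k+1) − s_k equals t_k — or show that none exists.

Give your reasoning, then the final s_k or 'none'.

r(k) = (k + 1)/(k + 5) after simplifying.
So A=k + 1 and B=k + 5, with C=1.
Solve (k + 1)·f(k+1) − (k + 4)·f(k) = 1.
d = 3 from the (1,1,0) case.
Match coefficients ⇒ f(k) = k*(k**2 + 6*k + 11)/18.
So s_k = (B(k−1)f/C)·t_k = (k*(k + 4)*(k**2 + 6*k + 11)/18)·t_k = k*(k**2 + 6*k + 11)/(6*(k + 1)*(k + 2)*(k + 3)).
Verify: 3/(k**4 + 10*k**3 + 35*k**2 + 50*k + 24) matches t_k.

s_k = k*(k**2 + 6*k + 11)/(6*(k + 1)*(k + 2)*(k + 3))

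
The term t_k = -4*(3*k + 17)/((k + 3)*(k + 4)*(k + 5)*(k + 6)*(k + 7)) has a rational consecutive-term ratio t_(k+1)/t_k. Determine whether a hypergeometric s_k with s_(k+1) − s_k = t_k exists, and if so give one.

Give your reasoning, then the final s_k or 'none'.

s_k = k*(-k**2 - 13*k - 54)/(18*(k**3 + 13*k**2 + 54*k + 72))

Step 1: r(k) = (k + 3)*(3*k + 20)/((k + 8)*(3*k + 17)).
Gosper form: A/B · C(k+1)/C(k) with A=k + 3, B=k + 8, C=k + 17/3.
Solve (k + 3)·f(k+1) − (k + 7)·f(k) = k + 17/3.
From deg A=1, deg B=1, deg C=1: d=4.
A polynomial solution: f(k) = k*(k + 5)*(k**2 + 13*k + 54)/216.
Certificate R = B(k−1)f/C = k*(k + 5)*(k + 7)*(k**2 + 13*k + 54)/(72*(3*k + 17)) gives s_k = k*(-k**2 - 13*k - 54)/(18*(k**3 + 13*k**2 + 54*k + 72)).
Δs = 4*(-3*k - 17)/(k**5 + 25*k**4 + 245*k**3 + 1175*k**2 + 2754*k + 2520), as required.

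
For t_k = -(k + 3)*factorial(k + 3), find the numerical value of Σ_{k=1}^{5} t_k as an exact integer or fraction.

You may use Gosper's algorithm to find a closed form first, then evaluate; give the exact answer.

Compute t_(k+1)/t_k: get (k + 4)**2/(k + 3).
Take A(k)=k + 4, B(k)=1, C(k)=k + 3.
Solve (k + 4)·f(k+1) − (1)·f(k) = k + 3.
d = 0 from the (1,0,1) case.
Match coefficients ⇒ f(k) = 1.
Certificate R = B(k−1)f/C = 1/(k + 3) gives s_k = -factorial(k + 3).
Check: Δs_k = -(k + 3)*factorial(k + 3). ✓
Telescoping: Σ = s_(6) − s_(1) = -362880 − (-24) = -362856.

Σ = -362856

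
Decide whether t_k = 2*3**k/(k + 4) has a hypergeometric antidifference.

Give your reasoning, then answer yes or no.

No — key equation has no polynomial f.

t_(k+1)/t_k = 3*(k + 4)/(k + 5).
A = 3*k + 12, B = k + 5, C = 1.
Set up (3*k + 12)·f(k+1) − (k + 4)·f(k) − (1) = 0.
Bound: deg f ≤ -1.
Negative degree bound (-1): no f exists, t_k not Gosper-summable.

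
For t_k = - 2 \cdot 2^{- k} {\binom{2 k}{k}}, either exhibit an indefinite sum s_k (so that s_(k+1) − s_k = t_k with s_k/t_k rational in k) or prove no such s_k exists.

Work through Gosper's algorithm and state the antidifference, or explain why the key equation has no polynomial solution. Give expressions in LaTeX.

not Gosper-summable; s_k does not exist

r(k) = (2*k + 1)/(k + 1) after simplifying.
Take A(k)=2*k + 1, B(k)=k + 1, C(k)=1.
Key eq: (2*k + 1)·f(k+1) = (k)·f(k) + (1).
Degrees (1,1,0) ⇒ d ≤ -1.
Bound -1 < 0, so the key equation has no polynomial solution.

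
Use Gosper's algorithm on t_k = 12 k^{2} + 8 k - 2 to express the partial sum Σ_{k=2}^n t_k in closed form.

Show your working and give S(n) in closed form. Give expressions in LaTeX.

S(n) = 4 n^{3} + 10 n^{2} + 4 n - 18

r(k) = (6*k**2 + 16*k + 9)/(6*k**2 + 4*k - 1) after simplifying.
A = 1, B = 1, C = k**2 + 2*k/3 - 1/6.
Set up (1)·f(k+1) − (1)·f(k) − (k**2 + 2*k/3 - 1/6) = 0.
deg f ≤ 3 (via 0,0,2).
Coefficient equations give f(k) = k*(2*k**2 - k - 2)/6.
Then R = B(k−1)f/C = k*(2*k**2 - k - 2)/(6*k**2 + 4*k - 1), so s_k = R(k)·t_k = 2*k*(2*k**2 - k - 2).
Check: Δs_k = 12*k**2 + 8*k - 2. ✓
Σ_(k=2)^n t_k = s_(n+1) − s_(2) = (4*n**3 + 10*n**2 + 4*n - 2) − (16), i.e. 4*n**3 + 10*n**2 + 4*n - 18.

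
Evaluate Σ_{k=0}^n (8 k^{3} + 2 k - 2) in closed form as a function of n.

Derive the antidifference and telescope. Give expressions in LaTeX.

S(n) = 2 n^{4} + 4 n^{3} + 3 n^{2} - n - 2

Compute t_(k+1)/t_k: get (k + 4*(k + 1)**3)/(4*k**3 + k - 1).
Normal form (A,B,C) = (1, 1, k**3 + k/4 - 1/4).
Solve (1)·f(k+1) − (1)·f(k) = k**3 + k/4 - 1/4.
Bound: deg f ≤ 4.
Match coefficients ⇒ f(k) = k*(2*k**3 - 4*k**2 + 3*k - 3)/8.
Certificate R = B(k−1)f/C = k*(2*k**3 - 4*k**2 + 3*k - 3)/(2*(2*k - 1)*(2*k**2 + k + 1)) gives s_k = k*(2*k**3 - 4*k**2 + 3*k - 3).
Check: Δs_k = 8*k**3 + 2*k - 2. ✓
Σ_(k=0)^n t_k = s_(n+1) − s_(0) = (2*n**4 + 4*n**3 + 3*n**2 - n - 2) − (0), i.e. 2*n**4 + 4*n**3 + 3*n**2 - n - 2.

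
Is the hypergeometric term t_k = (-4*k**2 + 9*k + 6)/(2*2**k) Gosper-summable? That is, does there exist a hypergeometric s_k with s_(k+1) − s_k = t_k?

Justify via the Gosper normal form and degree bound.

t_(k+1)/t_k = (4*k**2 - k - 11)/(2*(4*k**2 - 9*k - 6)).
So A=1/2 and B=1, with C=k**2 - 9*k/4 - 3/2.
Need (1/2)·f(k+1) − (1)·f(k) = k**2 - 9*k/4 - 3/2.
Bound: deg f ≤ 2.
Coefficient equations give f(k) = -(k - 1)*(4*k + 3)/2.
R(k) = B(k−1)·f(k)/C(k) = -2*(k - 1)*(4*k + 3)/(4*k**2 - 9*k - 6); s_k = R·t_k = (4*k**2 - k - 3)/2**k.
s_(k+1) − s_k = (-4*k**2 + 9*k + 6)/(2*2**k) = t_k.

Yes. s_k = (4*k**2 - k - 3)/2**k.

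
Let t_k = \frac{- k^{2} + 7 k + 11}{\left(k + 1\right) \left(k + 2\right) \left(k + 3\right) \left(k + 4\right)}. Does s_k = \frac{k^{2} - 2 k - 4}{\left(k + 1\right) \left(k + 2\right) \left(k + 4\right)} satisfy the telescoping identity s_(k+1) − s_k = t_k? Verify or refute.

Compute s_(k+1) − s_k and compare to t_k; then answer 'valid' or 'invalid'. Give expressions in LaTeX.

s_(k+1) = (k**2 - 5)/(k**3 + 10*k**2 + 31*k + 30)
s_(k+1) − s_k = (-k**3 + 4*k**2 + 37*k + 40)/(k**5 + 15*k**4 + 85*k**3 + 225*k**2 + 274*k + 120)
(s_(k+1) − s_k) − t_k = (2*k**2 - 9*k - 15)/(k**5 + 15*k**4 + 85*k**3 + 225*k**2 + 274*k + 120)

Invalid: residual \frac{2 k^{2} - 9 k - 15}{k^{5} + 15 k^{4} + 85 k^{3} + 225 k^{2} + 274 k + 120} ≠ 0.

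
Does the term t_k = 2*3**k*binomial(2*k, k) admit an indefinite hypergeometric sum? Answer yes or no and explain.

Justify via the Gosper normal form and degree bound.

No — negative degree bound, so no certificate f.

Step 1: r(k) = 6*(2*k + 1)/(k + 1).
So A=12*k + 6 and B=k + 1, with C=1.
Set up (12*k + 6)·f(k+1) − (k)·f(k) − (1) = 0.
deg f ≤ -1 (via 1,1,0).
deg f ≤ -1 is impossible — no certificate.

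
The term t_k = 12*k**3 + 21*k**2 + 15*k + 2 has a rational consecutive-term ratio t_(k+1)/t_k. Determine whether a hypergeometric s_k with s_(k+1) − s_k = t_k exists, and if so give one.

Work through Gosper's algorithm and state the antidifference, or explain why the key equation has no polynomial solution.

r(k) = (12*k**3 + 57*k**2 + 93*k + 50)/(12*k**3 + 21*k**2 + 15*k + 2) after simplifying.
Gosper form: A/B · C(k+1)/C(k) with A=1, B=1, C=k**3 + 7*k**2/4 + 5*k/4 + 1/6.
Set up (1)·f(k+1) − (1)·f(k) − (k**3 + 7*k**2/4 + 5*k/4 + 1/6) = 0.
Bound: deg f ≤ 4.
Coefficient equations give f(k) = k*(3*k**3 + k**2 - 2)/12.
Get s_k = R·t_k = k*(3*k**3 + k**2 - 2) with R(k) = B(k−1)f(k)/C(k) = k*(3*k**3 + k**2 - 2)/(12*k**3 + 21*k**2 + 15*k + 2).
Check: Δs_k = 12*k**3 + 21*k**2 + 15*k + 2. ✓

s_k = k*(3*k**3 + k**2 - 2)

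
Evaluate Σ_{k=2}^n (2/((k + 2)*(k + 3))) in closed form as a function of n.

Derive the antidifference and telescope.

S(n) = (n - 1)/(2*(n + 3))

Step 1: r(k) = (k + 2)/(k + 4).
Normal form (A,B,C) = (k + 2, k + 4, 1).
Solve (k + 2)·f(k+1) − (k + 3)·f(k) = 1.
deg f ≤ 1 (via 1,1,0).
Solve for f: f(k) = k/2 (degree 1 ≤ 1).
Get s_k = R·t_k = k/(k + 2) with R(k) = B(k−1)f(k)/C(k) = k*(k + 3)/2.
Δs = 2/(k**2 + 5*k + 6), as required.
Telescope: S(n) = s_(n+1) − s_(2) = (n + 1)/(n + 3) − (1/2) = (n - 1)/(2*(n + 3)).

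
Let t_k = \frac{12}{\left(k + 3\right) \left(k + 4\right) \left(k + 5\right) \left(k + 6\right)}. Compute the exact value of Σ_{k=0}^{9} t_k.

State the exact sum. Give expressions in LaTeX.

Σ = 89/1365

Compute t_(k+1)/t_k: get (k + 3)/(k + 7).
So A=k + 3 and B=k + 7, with C=1.
f must satisfy (k + 3)·f(k+1) − (k + 6)·f(k) = 1.
Degrees (1,1,0) ⇒ d ≤ 3.
Solving with deg f ≤ 3: f(k) = k*(k**2 + 12*k + 47)/180.
R(k) = B(k−1)·f(k)/C(k) = k*(k + 6)*(k**2 + 12*k + 47)/180; s_k = R·t_k = k*(k**2 + 12*k + 47)/(15*(k + 3)*(k + 4)*(k + 5)).
Verify: 12/(k**4 + 18*k**3 + 119*k**2 + 342*k + 360) matches t_k.
Telescoping: Σ = s_(10) − s_(0) = 89/1365 − (0) = 89/1365.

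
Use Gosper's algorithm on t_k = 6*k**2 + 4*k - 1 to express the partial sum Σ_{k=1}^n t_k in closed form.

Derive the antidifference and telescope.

Compute t_(k+1)/t_k: get (6*k**2 + 16*k + 9)/(6*k**2 + 4*k - 1).
A = 1, B = 1, C = k**2 + 2*k/3 - 1/6.
Key eq: (1)·f(k+1) = (1)·f(k) + (k**2 + 2*k/3 - 1/6).
Degrees (0,0,2) ⇒ d ≤ 3.
Match coefficients ⇒ f(k) = k*(2*k**2 - k - 2)/6.
R(k) = B(k−1)·f(k)/C(k) = k*(2*k**2 - k - 2)/(6*k**2 + 4*k - 1); s_k = R·t_k = k*(2*k**2 - k - 2).
Verify: 6*k**2 + 4*k - 1 matches t_k.
s_(n+1) = 2*n**3 + 5*n**2 + 2*n - 1 and s_(1) = -1, so S(n) = n*(2*n**2 + 5*n + 2).

S(n) = n*(2*n**2 + 5*n + 2)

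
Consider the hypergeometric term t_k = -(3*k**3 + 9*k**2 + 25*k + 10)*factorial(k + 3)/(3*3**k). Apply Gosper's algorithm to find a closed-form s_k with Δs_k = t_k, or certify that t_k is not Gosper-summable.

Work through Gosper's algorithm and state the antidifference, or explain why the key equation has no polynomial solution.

r(k) = (3*k**4 + 30*k**3 + 124*k**2 + 255*k + 188)/(3*(3*k**3 + 9*k**2 + 25*k + 10)) after simplifying.
A = k/3 + 4/3, B = 1, C = k**3 + 3*k**2 + 25*k/3 + 10/3.
Set up (k/3 + 4/3)·f(k+1) − (1)·f(k) − (k**3 + 3*k**2 + 25*k/3 + 10/3) = 0.
From deg A=1, deg B=0, deg C=3: d=2.
Coefficient equations give f(k) = 3*k**2 - 2.
Certificate R = B(k−1)f/C = 3*(3*k**2 - 2)/(3*k**3 + 9*k**2 + 25*k + 10) gives s_k = -(3*k**2 - 2)*factorial(k + 3)/3**k.
s_(k+1) − s_k = -(3*k**3 + 9*k**2 + 25*k + 10)*factorial(k + 3)/(3*3**k) = t_k.

s_k = -(3*k**2 - 2)*factorial(k + 3)/3**k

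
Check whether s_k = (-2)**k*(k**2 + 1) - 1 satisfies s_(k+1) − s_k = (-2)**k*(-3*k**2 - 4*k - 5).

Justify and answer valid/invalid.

s_(k+1) = (-2)**(k + 1)*((k + 1)**2 + 1) - 1
s_(k+1) − s_k = (-2)**k*(-3*k**2 - 4*k - 5)
(s_(k+1) − s_k) − t_k = 0

valid; difference matches t_k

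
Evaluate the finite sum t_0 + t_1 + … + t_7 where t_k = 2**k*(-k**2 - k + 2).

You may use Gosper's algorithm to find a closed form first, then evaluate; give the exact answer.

Step 1: r(k) = 2*k*(k + 3)/(k**2 + k - 2).
Gosper form: A/B · C(k+1)/C(k) with A=2, B=1, C=k**2 + k - 2.
Need (2)·f(k+1) − (1)·f(k) = k**2 + k - 2.
deg f ≤ 2 (via 0,0,2).
Coefficient equations give f(k) = (k - 2)*(k - 1).
Get s_k = R·t_k = 2**k*(-k**2 + 3*k - 2) with R(k) = B(k−1)f(k)/C(k) = (k - 2)/(k + 2).
Verify: 2**k*(-k**2 - k + 2) matches t_k.
Evaluate s at k=8 and k=0: -10752 and -2; difference -10750.

Σ = -10750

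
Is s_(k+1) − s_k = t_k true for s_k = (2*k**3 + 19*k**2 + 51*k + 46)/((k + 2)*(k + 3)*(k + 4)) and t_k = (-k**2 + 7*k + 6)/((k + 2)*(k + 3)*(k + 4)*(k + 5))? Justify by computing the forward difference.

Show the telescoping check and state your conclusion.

s_(k+1) = (51*k + 2*(k + 1)**3 + 19*(k + 1)**2 + 97)/((k + 3)*(k + 4)*(k + 5))
s_(k+1) − s_k = (-k**2 + 7*k + 6)/(k**4 + 14*k**3 + 71*k**2 + 154*k + 120)
(s_(k+1) − s_k) − t_k = 0

Valid: the claim telescopes to t_k.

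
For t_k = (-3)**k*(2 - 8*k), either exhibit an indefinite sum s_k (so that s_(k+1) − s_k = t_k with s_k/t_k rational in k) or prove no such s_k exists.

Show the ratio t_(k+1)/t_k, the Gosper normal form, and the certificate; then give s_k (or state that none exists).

s_k = 2*(-3)**k*(k - 1)

The ratio is 3*(-4*k - 3)/(4*k - 1).
A = -3, B = 1, C = k - 1/4.
Set up (-3)·f(k+1) − (1)·f(k) − (k - 1/4) = 0.
Degrees (0,0,1) ⇒ d ≤ 1.
Match coefficients ⇒ f(k) = -(k - 1)/4.
So s_k = (B(k−1)f/C)·t_k = (-(k - 1)/(4*k - 1))·t_k = 2*(-3)**k*(k - 1).
Verify: (-3)**k*(2 - 8*k) matches t_k.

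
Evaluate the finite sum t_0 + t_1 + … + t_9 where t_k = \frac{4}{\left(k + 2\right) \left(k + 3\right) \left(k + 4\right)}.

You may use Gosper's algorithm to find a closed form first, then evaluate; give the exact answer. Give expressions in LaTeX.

Σ = 25/78

The ratio is (k + 2)/(k + 5).
A = k + 2, B = k + 5, C = 1.
Need (k + 2)·f(k+1) − (k + 4)·f(k) = 1.
From deg A=1, deg B=1, deg C=0: d=2.
Coefficient equations give f(k) = k*(k + 5)/12.
Then R = B(k−1)f/C = k*(k + 4)*(k + 5)/12, so s_k = R(k)·t_k = k*(k + 5)/(3*(k + 2)*(k + 3)).
Verify: 4/(k**3 + 9*k**2 + 26*k + 24) matches t_k.
Evaluate s at k=10 and k=0: 25/78 and 0; difference 25/78.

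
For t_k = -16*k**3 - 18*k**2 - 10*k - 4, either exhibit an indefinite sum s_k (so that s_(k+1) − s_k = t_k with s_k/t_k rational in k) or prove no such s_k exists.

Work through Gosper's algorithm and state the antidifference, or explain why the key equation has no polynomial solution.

s_k = 2*k*(-2*k**3 + k**2 - 1)

The ratio is (8*k**3 + 33*k**2 + 47*k + 24)/(8*k**3 + 9*k**2 + 5*k + 2).
Gosper form: A/B · C(k+1)/C(k) with A=1, B=1, C=k**3 + 9*k**2/8 + 5*k/8 + 1/4.
Need (1)·f(k+1) − (1)·f(k) = k**3 + 9*k**2/8 + 5*k/8 + 1/4.
d = 4 from the (0,0,3) case.
Solve for f: f(k) = k*(2*k**3 - k**2 + 1)/8 (degree 4 ≤ 4).
Certificate R = B(k−1)f/C = k*(2*k**3 - k**2 + 1)/(8*k**3 + 9*k**2 + 5*k + 2) gives s_k = 2*k*(-2*k**3 + k**2 - 1).
Check: Δs_k = -16*k**3 - 18*k**2 - 10*k - 4. ✓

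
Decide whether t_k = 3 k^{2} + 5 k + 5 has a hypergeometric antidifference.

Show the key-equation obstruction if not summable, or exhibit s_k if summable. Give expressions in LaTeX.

Yes. s_k = k \left(k^{2} + k + 3\right).

t_(k+1)/t_k = (3*k**2 + 11*k + 13)/(3*k**2 + 5*k + 5).
Gosper form: A/B · C(k+1)/C(k) with A=1, B=1, C=k**2 + 5*k/3 + 5/3.
Key eq: (1)·f(k+1) = (1)·f(k) + (k**2 + 5*k/3 + 5/3).
Bound: deg f ≤ 3.
Coefficient equations give f(k) = k*(k**2 + k + 3)/3.
Then R = B(k−1)f/C = k*(k**2 + k + 3)/(3*k**2 + 5*k + 5), so s_k = R(k)·t_k = k*(k**2 + k + 3).
Verify: 3*k**2 + 5*k + 5 matches t_k.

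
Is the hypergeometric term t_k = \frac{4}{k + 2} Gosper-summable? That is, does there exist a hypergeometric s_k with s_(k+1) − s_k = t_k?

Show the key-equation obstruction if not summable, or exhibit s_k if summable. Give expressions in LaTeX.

No — the linear system for f has no solution.

Ratio r(k) = (k + 2)/(k + 3).
Factor: A=k + 2; B=k + 3; C=1.
Solve (k + 2)·f(k+1) − (k + 2)·f(k) = 1.
d = 0 from the (1,1,0) case.
Put f(k) = c0: A·f(k+1) − B(k−1)·f(k) − C = -1; need -1 = 0 — inconsistent ⇒ no f, not summable.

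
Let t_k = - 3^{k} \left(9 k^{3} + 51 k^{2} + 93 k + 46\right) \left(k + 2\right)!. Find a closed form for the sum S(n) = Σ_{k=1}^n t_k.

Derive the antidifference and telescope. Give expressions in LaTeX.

S(n) = - 9 \cdot 3^{n} n^{2} \left(n + 3\right)! - 27 \cdot 3^{n} n \left(n + 3\right)! - 15 \cdot 3^{n} \left(n + 3\right)! + 90

Ratio r(k) = 3*(9*k**4 + 105*k**3 + 456*k**2 + 865*k + 597)/(9*k**3 + 51*k**2 + 93*k + 46).
Take A(k)=3*k + 9, B(k)=1, C(k)=k**3 + 17*k**2/3 + 31*k/3 + 46/9.
Set up (3*k + 9)·f(k+1) − (1)·f(k) − (k**3 + 17*k**2/3 + 31*k/3 + 46/9) = 0.
From deg A=1, deg B=0, deg C=3: d=2.
A polynomial solution: f(k) = (3*k**2 + 3*k - 1)/9.
Certificate R = B(k−1)f/C = (3*k**2 + 3*k - 1)/(9*k**3 + 51*k**2 + 93*k + 46) gives s_k = -3**k*(3*k**2 + 3*k - 1)*factorial(k + 2).
Check: Δs_k = -3**k*(9*k**3 + 51*k**2 + 93*k + 46)*factorial(k + 2). ✓
Evaluate: s_(n+1) = -3**(n + 1)*(3*n**2 + 9*n + 5)*factorial(n + 3); subtract s_(1) = -90 ⇒ S(n) = -9*3**n*n**2*factorial(n + 3) - 27*3**n*n*factorial(n + 3) - 15*3**n*factorial(n + 3) + 90.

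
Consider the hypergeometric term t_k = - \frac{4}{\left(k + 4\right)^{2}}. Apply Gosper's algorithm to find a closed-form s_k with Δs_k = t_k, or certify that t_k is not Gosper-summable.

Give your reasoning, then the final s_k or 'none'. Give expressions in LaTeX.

not Gosper-summable; s_k does not exist

Ratio r(k) = (k + 4)**2/(k + 5)**2.
So A=k**2 + 8*k + 16 and B=k**2 + 10*k + 25, with C=1.
Solve (k**2 + 8*k + 16)·f(k+1) − (k**2 + 8*k + 16)·f(k) = 1.
d = 0 from the (2,2,0) case.
Put f(k) = c0: A·f(k+1) − B(k−1)·f(k) − C = -1; need -1 = 0 — inconsistent ⇒ no f, not summable.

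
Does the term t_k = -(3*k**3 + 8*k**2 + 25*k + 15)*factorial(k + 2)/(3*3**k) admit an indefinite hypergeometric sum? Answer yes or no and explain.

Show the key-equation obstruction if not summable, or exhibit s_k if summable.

Yes. s_k = -(3*k**2 + 2*k + 2)*factorial(k + 2)/3**k.

Compute t_(k+1)/t_k: get (3*k**4 + 26*k**3 + 101*k**2 + 201*k + 153)/(3*(3*k**3 + 8*k**2 + 25*k + 15)).
Take A(k)=k/3 + 1, B(k)=1, C(k)=k**3 + 8*k**2/3 + 25*k/3 + 5.
Set up (k/3 + 1)·f(k+1) − (1)·f(k) − (k**3 + 8*k**2/3 + 25*k/3 + 5) = 0.
Degrees (1,0,3) ⇒ d ≤ 2.
Match coefficients ⇒ f(k) = 3*k**2 + 2*k + 2.
R(k) = B(k−1)·f(k)/C(k) = 3*(3*k**2 + 2*k + 2)/(3*k**3 + 8*k**2 + 25*k + 15); s_k = R·t_k = -(3*k**2 + 2*k + 2)*factorial(k + 2)/3**k.
Check: Δs_k = -(3*k**3 + 8*k**2 + 25*k + 15)*factorial(k + 2)/(3*3**k). ✓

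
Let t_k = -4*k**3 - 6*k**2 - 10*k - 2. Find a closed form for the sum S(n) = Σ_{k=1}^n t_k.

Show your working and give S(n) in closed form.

Ratio r(k) = (2*k**3 + 9*k**2 + 17*k + 11)/(2*k**3 + 3*k**2 + 5*k + 1).
Factor: A=1; B=1; C=k**3 + 3*k**2/2 + 5*k/2 + 1/2.
Set up (1)·f(k+1) − (1)·f(k) − (k**3 + 3*k**2/2 + 5*k/2 + 1/2) = 0.
deg f ≤ 4 (via 0,0,3).
Match coefficients ⇒ f(k) = k*(k**3 + 3*k - 2)/4.
Then R = B(k−1)f/C = k*(k**3 + 3*k - 2)/(2*(2*k**3 + 3*k**2 + 5*k + 1)), so s_k = R(k)·t_k = k*(-k**3 - 3*k + 2).
Check: Δs_k = -4*k**3 - 6*k**2 - 10*k - 2. ✓
Telescope: S(n) = s_(n+1) − s_(1) = -n**4 - 4*n**3 - 9*n**2 - 8*n - 2 − (-2) = n*(-n**3 - 4*n**2 - 9*n - 8).

S(n) = n*(-n**3 - 4*n**2 - 9*n - 8)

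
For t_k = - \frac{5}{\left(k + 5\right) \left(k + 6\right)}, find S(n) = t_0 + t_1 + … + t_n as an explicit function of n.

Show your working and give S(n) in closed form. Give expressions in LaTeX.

S(n) = \frac{- n - 1}{n + 6}

Compute t_(k+1)/t_k: get (k + 5)/(k + 7).
Take A(k)=k + 5, B(k)=k + 7, C(k)=1.
f must satisfy (k + 5)·f(k+1) − (k + 6)·f(k) = 1.
Bound: deg f ≤ 1.
A polynomial solution: f(k) = k/5.
Then R = B(k−1)f/C = k*(k + 6)/5, so s_k = R(k)·t_k = -k/(k + 5).
Verify: -5/(k**2 + 11*k + 30) matches t_k.
Evaluate: s_(n+1) = (-n - 1)/(n + 6); subtract s_(0) = 0 ⇒ S(n) = (-n - 1)/(n + 6).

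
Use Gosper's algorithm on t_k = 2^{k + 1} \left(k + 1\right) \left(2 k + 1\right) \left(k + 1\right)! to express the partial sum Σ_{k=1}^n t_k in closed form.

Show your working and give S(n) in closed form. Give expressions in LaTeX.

S(n) = 2^{n + 2} n \left(n + 2\right)!

Compute t_(k+1)/t_k: get (k + 2)**2*(4*k + 6)/((k + 1)*(2*k + 1)).
Factor: A=2*k + 4; B=1; C=k**2 + 3*k/2 + 1/2.
Key eq: (2*k + 4)·f(k+1) = (1)·f(k) + (k**2 + 3*k/2 + 1/2).
From deg A=1, deg B=0, deg C=2: d=1.
Match coefficients ⇒ f(k) = (k - 1)/2.
So s_k = (B(k−1)f/C)·t_k = ((k - 1)/((k + 1)*(2*k + 1)))·t_k = 2**(k + 1)*(k - 1)*factorial(k + 1).
s_(k+1) − s_k = 2**(k + 1)*(k + 1)*(2*k + 1)*factorial(k + 1) = t_k.
Σ_(k=1)^n t_k = s_(n+1) − s_(1) = (2**(n + 2)*n*factorial(n + 2)) − (0), i.e. 2**(n + 2)*n*factorial(n + 2).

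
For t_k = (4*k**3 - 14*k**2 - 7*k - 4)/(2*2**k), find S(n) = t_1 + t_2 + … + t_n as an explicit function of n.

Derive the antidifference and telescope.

S(n) = 2**(-n - 1)*(2**(n + 1) - 4*n**3 - 10*n**2 - 9*n - 2)

The ratio is (4*k**3 - 2*k**2 - 23*k - 21)/(2*(4*k**3 - 14*k**2 - 7*k - 4)).
Gosper form: A/B · C(k+1)/C(k) with A=1/2, B=1, C=k**3 - 7*k**2/2 - 7*k/4 - 1.
Key eq: (1/2)·f(k+1) = (1)·f(k) + (k**3 - 7*k**2/2 - 7*k/4 - 1).
Degrees (0,0,3) ⇒ d ≤ 3.
Coefficient equations give f(k) = -(4*k**3 - 2*k**2 + k - 1)/2.
R(k) = B(k−1)·f(k)/C(k) = -2*(4*k**3 - 2*k**2 + k - 1)/((k - 4)*(4*k**2 + 2*k + 1)); s_k = R·t_k = (-4*k**3 + 2*k**2 - k + 1)/2**k.
Δs = (4*k**3 - 14*k**2 - 7*k - 4)/(2*2**k), as required.
Σ_(k=1)^n t_k = s_(n+1) − s_(1) = (2**(-n - 1)*(-4*n**3 - 10*n**2 - 9*n - 2)) − (-1), i.e. 2**(-n - 1)*(2**(n + 1) - 4*n**3 - 10*n**2 - 9*n - 2).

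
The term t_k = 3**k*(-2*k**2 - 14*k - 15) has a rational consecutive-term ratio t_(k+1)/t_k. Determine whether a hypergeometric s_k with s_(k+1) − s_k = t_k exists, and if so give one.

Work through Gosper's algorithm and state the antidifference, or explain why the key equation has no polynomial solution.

s_k = 3**k*k*(-k - 4)

Step 1: r(k) = 3*(2*k**2 + 18*k + 31)/(2*k**2 + 14*k + 15).
A = 3, B = 1, C = k**2 + 7*k + 15/2.
Need (3)·f(k+1) − (1)·f(k) = k**2 + 7*k + 15/2.
d = 2 from the (0,0,2) case.
Match coefficients ⇒ f(k) = k*(k + 4)/2.
Then R = B(k−1)f/C = k*(k + 4)/(2*k**2 + 14*k + 15), so s_k = R(k)·t_k = 3**k*k*(-k - 4).
Δs = 3**k*(-2*k**2 - 14*k - 15), as required.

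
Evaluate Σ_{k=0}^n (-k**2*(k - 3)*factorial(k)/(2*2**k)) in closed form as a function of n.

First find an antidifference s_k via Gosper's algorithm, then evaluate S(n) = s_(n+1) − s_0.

Step 1: r(k) = (k - 2)*(k + 1)**3/(2*k**2*(k - 3)).
Normal form (A,B,C) = (k/2 + 1/2, 1, k**3 - 3*k**2).
f must satisfy (k/2 + 1/2)·f(k+1) − (1)·f(k) = k**3 - 3*k**2.
Degrees (1,0,3) ⇒ d ≤ 2.
Match coefficients ⇒ f(k) = 2*(k**2 - 4*k - 3).
Certificate R = B(k−1)f/C = 2*(k**2 - 4*k - 3)/(k**2*(k - 3)) gives s_k = (-k**2 + 4*k + 3)*factorial(k)/2**k.
Verify: -k**2*(k - 3)*factorial(k)/(2*2**k) matches t_k.
Telescope: S(n) = s_(n+1) − s_(0) = 2**(-n - 1)*(-n**2 + 2*n + 6)*factorial(n + 1) − (3) = (-6*2**n - n**3*factorial(n) + n**2*factorial(n) + 8*n*factorial(n) + 6*factorial(n))/(2*2**n).

S(n) = (-6*2**n - n**3*factorial(n) + n**2*factorial(n) + 8*n*factorial(n) + 6*factorial(n))/(2*2**n)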